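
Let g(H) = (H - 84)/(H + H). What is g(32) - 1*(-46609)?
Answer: 745731/16 ≈ 46608.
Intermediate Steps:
g(H) = (-84 + H)/(2*H) (g(H) = (-84 + H)/((2*H)) = (-84 + H)*(1/(2*H)) = (-84 + H)/(2*H))
g(32) - 1*(-46609) = (½)*(-84 + 32)/32 - 1*(-46609) = (½)*(1/32)*(-52) + 46609 = -13/16 + 46609 = 745731/16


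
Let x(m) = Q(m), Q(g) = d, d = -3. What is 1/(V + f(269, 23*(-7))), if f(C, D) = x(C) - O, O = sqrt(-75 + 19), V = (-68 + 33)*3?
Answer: I/(2*(sqrt(14) - 54*I)) ≈ -0.009215 + 0.00063851*I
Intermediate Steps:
V = -105 (V = -35*3 = -105)
Q(g) = -3
x(m) = -3
O = 2*I*sqrt(14) (O = sqrt(-56) = 2*I*sqrt(14) ≈ 7.4833*I)
f(C, D) = -3 - 2*I*sqrt(14)
1/(V + f(269, 23*(-7))) = 1/(-105 + (-3 - 2*I*sqrt(14))) = 1/(-108 - 2*I*sqrt(14))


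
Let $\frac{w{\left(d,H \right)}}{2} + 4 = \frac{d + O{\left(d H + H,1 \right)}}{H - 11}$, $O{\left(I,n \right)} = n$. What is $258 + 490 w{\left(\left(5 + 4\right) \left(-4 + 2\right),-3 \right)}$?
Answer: $-2472$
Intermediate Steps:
$w{\left(d,H \right)} = -8 + \frac{2 \left(1 + d\right)}{-11 + H}$ ($w{\left(d,H \right)} = -8 + 2 \frac{d + 1}{H - 11} = -8 + 2 \frac{1 + d}{-11 + H} = -8 + \frac{2 \left(1 + d\right)}{-11 + H}$)
$258 + 490 w{\left(\left(5 + 4\right) \left(-4 + 2\right),-3 \right)} = 258 + 490 \frac{2 \left(45 + \left(5 + 4\right) \left(-4 + 2\right) - -12\right)}{-11 - 3} = 258 + 490 \frac{2 \left(45 + 9 \left(-2\right) + 12\right)}{-14} = 258 + 490 \cdot 2 \left(- \frac{1}{14}\right) \left(45 - 18 + 12\right) = 258 + 490 \cdot 2 \left(- \frac{1}{14}\right) 39 = 258 + 490 \left(- \frac{39}{7}\right) = 258 - 2730 = -2472$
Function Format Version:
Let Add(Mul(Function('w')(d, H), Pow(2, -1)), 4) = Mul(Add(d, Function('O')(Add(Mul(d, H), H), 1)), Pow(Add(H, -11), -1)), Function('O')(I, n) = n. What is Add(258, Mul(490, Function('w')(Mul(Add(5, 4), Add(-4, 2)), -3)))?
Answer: -2472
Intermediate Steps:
Function('w')(d, H) = Add(-8, Mul(2, Pow(Add(-11, H), -1), Add(1, d))) (Function('w')(d, H) = Add(-8, Mul(2, Mul(Add(d, 1), Pow(Add(H, -11), -1)))) = Add(-8, Mul(2, Mul(Add(1, d), Pow(Add(-11, H), -1)))) = Add(-8, Mul(2, Mul(Pow(Add(-11, H), -1), Add(1, d)))) = Add(-8, Mul(2, Pow(Add(-11, H), -1), Add(1, d))))
Add(258, Mul(490, Function('w')(Mul(Add(5, 4), Add(-4, 2)), -3))) = Add(258, Mul(490, Mul(2, Pow(Add(-11, -3), -1), Add(45, Mul(Add(5, 4), Add(-4, 2)), Mul(-4, -3))))) = Add(258, Mul(490, Mul(2, Pow(-14, -1), Add(45, Mul(9, -2), 12)))) = Add(258, Mul(490, Mul(2, Rational(-1, 14), Add(45, -18, 12)))) = Add(258, Mul(490, Mul(2, Rational(-1, 14), 39))) = Add(258, Mul(490, Rational(-39, 7))) = Add(258, -2730) = -2472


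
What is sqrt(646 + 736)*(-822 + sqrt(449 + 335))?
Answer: -794*sqrt(1382) ≈ -29517.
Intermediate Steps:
sqrt(646 + 736)*(-822 + sqrt(449 + 335)) = sqrt(1382)*(-822 + sqrt(784)) = sqrt(1382)*(-822 + 28) = sqrt(1382)*(-794) = -794*sqrt(1382)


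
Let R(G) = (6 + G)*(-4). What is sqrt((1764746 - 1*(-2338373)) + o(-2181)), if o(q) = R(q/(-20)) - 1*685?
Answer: sqrt(102549345)/5 ≈ 2025.3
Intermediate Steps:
R(G) = -24 - 4*G
o(q) = -709 + q/5 (o(q) = (-24 - 4*q/(-20)) - 1*685 = (-24 - 4*q*(-1)/20) - 685 = (-24 - (-1)*q/5) - 685 = (-24 + q/5) - 685 = -709 + q/5)
sqrt((1764746 - 1*(-2338373)) + o(-2181)) = sqrt((1764746 - 1*(-2338373)) + (-709 + (1/5)*(-2181))) = sqrt((1764746 + 2338373) + (-709 - 2181/5)) = sqrt(4103119 - 5726/5) = sqrt(20509869/5) = sqrt(102549345)/5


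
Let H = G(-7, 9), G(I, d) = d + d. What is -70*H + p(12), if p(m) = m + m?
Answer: -1236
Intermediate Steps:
p(m) = 2*m
G(I, d) = 2*d
H = 18 (H = 2*9 = 18)
-70*H + p(12) = -70*18 + 2*12 = -1260 + 24 = -1236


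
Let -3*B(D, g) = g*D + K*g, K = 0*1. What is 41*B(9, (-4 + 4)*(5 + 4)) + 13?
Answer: 13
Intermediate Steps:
K = 0
B(D, g) = -D*g/3 (B(D, g) = -(g*D + 0*g)/3 = -(D*g + 0)/3 = -D*g/3)
41*B(9, (-4 + 4)*(5 + 4)) + 13 = 41*(-⅓*9*(-4 + 4)*(5 + 4)) + 13 = 41*(-⅓*9*0*9) + 13 = 41*(-⅓*9*0) + 13 = 41*0 + 13 = 0 + 13 = 13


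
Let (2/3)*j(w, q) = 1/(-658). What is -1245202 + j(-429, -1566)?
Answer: -1638685835/1316 ≈ -1.2452e+6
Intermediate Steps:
j(w, q) = -3/1316 (j(w, q) = (3/2)/(-658) = (3/2)*(-1/658) = -3/1316)
-1245202 + j(-429, -1566) = -1245202 - 3/1316 = -1638685835/1316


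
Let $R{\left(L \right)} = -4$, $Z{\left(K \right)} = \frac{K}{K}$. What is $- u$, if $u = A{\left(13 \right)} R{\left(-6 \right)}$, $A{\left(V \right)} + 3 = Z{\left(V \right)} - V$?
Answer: $-60$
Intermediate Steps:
$Z{\left(K \right)} = 1$
$A{\left(V \right)} = -2 - V$ ($A{\left(V \right)} = -3 - \left(-1 + V\right) = -2 - V$)
$u = 60$ ($u = \left(-2 - 13\right) \left(-4\right) = \left(-15\right) \left(-4\right) = 60$)
$- u = \left(-1\right) 60 = -60$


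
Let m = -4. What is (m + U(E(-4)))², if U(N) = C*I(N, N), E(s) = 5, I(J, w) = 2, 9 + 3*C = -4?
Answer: 1444/9 ≈ 160.44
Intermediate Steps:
C = -13/3 (C = -3 + (⅓)*(-4) = -3 - 4/3 = -13/3 ≈ -4.3333)
U(N) = -26/3 (U(N) = -13/3*2 = -26/3)
(m + U(E(-4)))² = (-4 - 26/3)² = (-38/3)² = 1444/9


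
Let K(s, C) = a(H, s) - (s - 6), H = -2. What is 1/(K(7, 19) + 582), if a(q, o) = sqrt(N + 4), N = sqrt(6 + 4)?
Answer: 1/(581 + sqrt(4 + sqrt(10))) ≈ 0.0017133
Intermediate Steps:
N = sqrt(10) ≈ 3.1623
a(q, o) = sqrt(4 + sqrt(10)) (a(q, o) = sqrt(sqrt(10) + 4) = sqrt(4 + sqrt(10)))
K(s, C) = 6 + sqrt(4 + sqrt(10)) - s (K(s, C) = sqrt(4 + sqrt(10)) - (s - 6) = sqrt(4 + sqrt(10)) - (-6 + s) = sqrt(4 + sqrt(10)) + (6 - s) = 6 + sqrt(4 + sqrt(10)) - s)
1/(K(7, 19) + 582) = 1/((6 + sqrt(4 + sqrt(10)) - 1*7) + 582) = 1/((6 + sqrt(4 + sqrt(10)) - 7) + 582) = 1/((-1 + sqrt(4 + sqrt(10))) + 582) = 1/(581 + sqrt(4 + sqrt(10)))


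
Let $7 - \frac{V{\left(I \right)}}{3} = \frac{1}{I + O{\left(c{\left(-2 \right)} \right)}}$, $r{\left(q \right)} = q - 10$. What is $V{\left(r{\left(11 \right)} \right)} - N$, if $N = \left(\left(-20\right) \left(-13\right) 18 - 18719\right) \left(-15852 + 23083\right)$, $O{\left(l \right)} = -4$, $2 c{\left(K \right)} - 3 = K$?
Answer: $101516031$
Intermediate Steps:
$c{\left(K \right)} = \frac{3}{2} + \frac{K}{2}$
$r{\left(q \right)} = -10 + q$
$N = -101516009$ ($N = \left(260 \cdot 18 - 18719\right) 7231 = \left(4680 - 18719\right) 7231 = \left(-14039\right) 7231 = -101516009$)
$V{\left(I \right)} = 21 - \frac{3}{-4 + I}$ ($V{\left(I \right)} = 21 - \frac{3}{I - 4} = 21 - \frac{3}{-4 + I}$)
$V{\left(r{\left(11 \right)} \right)} - N = \frac{3 \left(-29 + 7 \left(-10 + 11\right)\right)}{-4 + \left(-10 + 11\right)} - -101516009 = \frac{3 \left(-29 + 7 \cdot 1\right)}{-4 + 1} + 101516009 = \frac{3 \left(-29 + 7\right)}{-3} + 101516009 = 3 \left(- \frac{1}{3}\right) \left(-22\right) + 101516009 = 22 + 101516009 = 101516031$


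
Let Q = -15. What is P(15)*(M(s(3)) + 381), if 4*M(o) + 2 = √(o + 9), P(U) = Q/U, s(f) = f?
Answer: -761/2 - √3/2 ≈ -381.37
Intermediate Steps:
P(U) = -15/U
M(o) = -½ + √(9 + o)/4 (M(o) = -½ + √(o + 9)/4 = -½ + √(9 + o)/4)
P(15)*(M(s(3)) + 381) = (-15/15)*((-½ + √(9 + 3)/4) + 381) = (-15*1/15)*((-½ + √12/4) + 381) = -((-½ + (2*√3)/4) + 381) = -((-½ + √3/2) + 381) = -(761/2 + √3/2) = -761/2 - √3/2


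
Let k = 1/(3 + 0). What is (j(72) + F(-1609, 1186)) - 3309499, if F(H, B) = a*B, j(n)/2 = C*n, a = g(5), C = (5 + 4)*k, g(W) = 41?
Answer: -3260441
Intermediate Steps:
k = 1/3 ≈ 0.33333
C = 3 (C = (5 + 4)*(1/3) = 9*(1/3) = 3)
a = 41
j(n) = 6*n (j(n) = 2*(3*n) = 6*n)
F(H, B) = 41*B
(j(72) + F(-1609, 1186)) - 3309499 = (6*72 + 41*1186) - 3309499 = (432 + 48626) - 3309499 = 49058 - 3309499 = -3260441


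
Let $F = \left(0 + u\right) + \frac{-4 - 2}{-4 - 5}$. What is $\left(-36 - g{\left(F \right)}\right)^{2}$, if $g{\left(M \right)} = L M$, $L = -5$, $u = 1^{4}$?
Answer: $\frac{6889}{9} \approx 765.44$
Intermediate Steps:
$u = 1$
$F = \frac{5}{3}$ ($F = \left(0 + 1\right) + \frac{-4 - 2}{-4 - 5} = 1 - \frac{6}{-9} = 1 - - \frac{2}{3} = 1 + \frac{2}{3} = \frac{5}{3} \approx 1.6667$)
$g{\left(M \right)} = - 5 M$
$\left(-36 - g{\left(F \right)}\right)^{2} = \left(-36 - \left(-5\right) \frac{5}{3}\right)^{2} = \left(-36 - - \frac{25}{3}\right)^{2} = \left(-36 + \frac{25}{3}\right)^{2} = \left(- \frac{83}{3}\right)^{2} = \frac{6889}{9}$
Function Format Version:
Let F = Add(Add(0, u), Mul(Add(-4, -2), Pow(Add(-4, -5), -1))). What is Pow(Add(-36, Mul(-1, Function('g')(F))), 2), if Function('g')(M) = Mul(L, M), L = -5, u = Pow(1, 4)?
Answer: Rational(6889, 9) ≈ 765.44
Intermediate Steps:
u = 1
F = Rational(5, 3) (F = Add(Add(0, 1), Mul(Add(-4, -2), Pow(Add(-4, -5), -1))) = Add(1, Mul(-6, Pow(-9, -1))) = Add(1, Mul(-6, Rational(-1, 9))) = Add(1, Rational(2, 3)) = Rational(5, 3) ≈ 1.6667)
Function('g')(M) = Mul(-5, M)
Pow(Add(-36, Mul(-1, Function('g')(F))), 2) = Pow(Add(-36, Mul(-1, Mul(-5, Rational(5, 3)))), 2) = Pow(Add(-36, Mul(-1, Rational(-25, 3))), 2) = Pow(Add(-36, Rational(25, 3)), 2) = Pow(Rational(-83, 3), 2) = Rational(6889, 9)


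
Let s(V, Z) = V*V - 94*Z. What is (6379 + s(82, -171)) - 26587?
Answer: 2590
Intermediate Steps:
s(V, Z) = V**2 - 94*Z
(6379 + s(82, -171)) - 26587 = (6379 + (82**2 - 94*(-171))) - 26587 = (6379 + (6724 + 16074)) - 26587 = (6379 + 22798) - 26587 = 29177 - 26587 = 2590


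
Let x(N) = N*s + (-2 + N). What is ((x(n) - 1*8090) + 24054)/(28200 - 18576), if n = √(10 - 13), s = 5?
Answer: 7981/4812 + I*√3/1604 ≈ 1.6586 + 0.0010798*I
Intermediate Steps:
n = I*√3 (n = √(-3) = I*√3 ≈ 1.732*I)
x(N) = -2 + 6*N (x(N) = N*5 + (-2 + N) = 5*N + (-2 + N) = -2 + 6*N)
((x(n) - 1*8090) + 24054)/(28200 - 18576) = (((-2 + 6*(I*√3)) - 1*8090) + 24054)/(28200 - 18576) = (((-2 + 6*I*√3) - 8090) + 24054)/9624 = ((-8092 + 6*I*√3) + 24054)*(1/9624) = (15962 + 6*I*√3)*(1/9624) = 7981/4812 + I*√3/1604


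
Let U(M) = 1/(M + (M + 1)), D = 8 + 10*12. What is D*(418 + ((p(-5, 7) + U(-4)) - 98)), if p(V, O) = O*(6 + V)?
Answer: 292864/7 ≈ 41838.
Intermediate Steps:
D = 128 (D = 8 + 120 = 128)
U(M) = 1/(1 + 2*M) (U(M) = 1/(M + (1 + M)) = 1/(1 + 2*M))
D*(418 + ((p(-5, 7) + U(-4)) - 98)) = 128*(418 + ((7*(6 - 5) + 1/(1 + 2*(-4))) - 98)) = 128*(418 + ((7*1 + 1/(1 - 8)) - 98)) = 128*(418 + ((7 + 1/(-7)) - 98)) = 128*(418 + ((7 - 1/7) - 98)) = 128*(418 + (48/7 - 98)) = 128*(418 - 638/7) = 128*(2288/7) = 292864/7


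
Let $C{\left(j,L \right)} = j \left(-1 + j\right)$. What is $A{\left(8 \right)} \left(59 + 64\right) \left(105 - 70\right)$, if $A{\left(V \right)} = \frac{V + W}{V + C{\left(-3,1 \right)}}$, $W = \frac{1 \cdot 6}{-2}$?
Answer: $\frac{4305}{4} \approx 1076.3$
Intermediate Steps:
$W = -3$ ($W = 6 \left(- \frac{1}{2}\right) = -3$)
$A{\left(V \right)} = \frac{-3 + V}{12 + V}$ ($A{\left(V \right)} = \frac{V - 3}{V - 3 \left(-1 - 3\right)} = \frac{-3 + V}{V - -12} = \frac{-3 + V}{V + 12} = \frac{-3 + V}{12 + V}$)
$A{\left(8 \right)} \left(59 + 64\right) \left(105 - 70\right) = \frac{-3 + 8}{12 + 8} \left(59 + 64\right) \left(105 - 70\right) = \frac{1}{20} \cdot 5 \cdot 123 \cdot 35 = \frac{1}{20} \cdot 5 \cdot 4305 = \frac{1}{4} \cdot 4305 = \frac{4305}{4}$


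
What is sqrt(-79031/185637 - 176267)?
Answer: I*sqrt(6074368638992070)/185637 ≈ 419.84*I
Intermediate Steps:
sqrt(-79031/185637 - 176267) = sqrt(-32721756110/185637) = I*sqrt(6074368638992070)/185637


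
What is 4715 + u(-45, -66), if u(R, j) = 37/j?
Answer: 311153/66 ≈ 4714.4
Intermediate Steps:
4715 + u(-45, -66) = 4715 + 37/(-66) = 4715 + 37*(-1/66) = 4715 - 37/66 = 311153/66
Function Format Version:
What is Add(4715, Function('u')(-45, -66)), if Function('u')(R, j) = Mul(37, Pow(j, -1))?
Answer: Rational(311153, 66) ≈ 4714.4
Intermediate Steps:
Add(4715, Function('u')(-45, -66)) = Add(4715, Mul(37, Pow(-66, -1))) = Add(4715, Mul(37, Rational(-1, 66))) = Add(4715, Rational(-37, 66)) = Rational(311153, 66)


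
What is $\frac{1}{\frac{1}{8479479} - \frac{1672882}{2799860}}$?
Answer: $- \frac{11870677036470}{7092582494309} \approx -1.6737$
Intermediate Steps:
$\frac{1}{\frac{1}{8479479} - \frac{1672882}{2799860}} = \frac{1}{\frac{1}{8479479} - \frac{836441}{1399930}} = \frac{1}{- \frac{7092582494309}{11870677036470}} = - \frac{11870677036470}{7092582494309}$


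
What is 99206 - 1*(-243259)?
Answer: 342465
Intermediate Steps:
99206 - 1*(-243259) = 99206 + 243259 = 342465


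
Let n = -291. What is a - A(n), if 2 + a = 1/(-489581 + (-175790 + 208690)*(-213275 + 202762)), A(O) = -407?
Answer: 140278748804/346367281 ≈ 405.00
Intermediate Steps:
a = -692734563/346367281 (a = -2 + 1/(-489581 + (-175790 + 208690)*(-213275 + 202762)) = -2 + 1/(-489581 + 32900*(-10513)) = -2 + 1/(-489581 - 345877700) = -2 + 1/(-346367281) = -2 - 1/346367281 = -692734563/346367281 ≈ -2.0000)
a - A(n) = -692734563/346367281 - 1*(-407) = -692734563/346367281 + 407 = 140278748804/346367281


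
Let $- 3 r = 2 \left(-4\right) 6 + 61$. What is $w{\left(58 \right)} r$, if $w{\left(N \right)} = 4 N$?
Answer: $- \frac{3016}{3} \approx -1005.3$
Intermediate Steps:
$r = - \frac{13}{3}$ ($r = - \frac{2 \left(-4\right) 6 + 61}{3} = - \frac{\left(-8\right) 6 + 61}{3} = - \frac{-48 + 61}{3} = \left(- \frac{1}{3}\right) 13 = - \frac{13}{3} \approx -4.3333$)
$w{\left(58 \right)} r = 4 \cdot 58 \left(- \frac{13}{3}\right) = 232 \left(- \frac{13}{3}\right) = - \frac{3016}{3}$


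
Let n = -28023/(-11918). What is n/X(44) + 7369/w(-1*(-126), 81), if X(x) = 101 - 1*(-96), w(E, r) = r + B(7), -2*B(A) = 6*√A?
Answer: 38932931793/423786203 + 7369*√7/2166 ≈ 100.87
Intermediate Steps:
B(A) = -3*√A
n = 28023/11918 (n = -28023*(-1/11918) = 28023/11918 ≈ 2.3513)
w(E, r) = r - 3*√7
X(x) = 197 (X(x) = 101 + 96 = 197)
n/X(44) + 7369/w(-1*(-126), 81) = (28023/11918)/197 + 7369/(81 - 3*√7) = (28023/11918)*(1/197) + 7369/(81 - 3*√7) = 28023/2347846 + 7369/(81 - 3*√7)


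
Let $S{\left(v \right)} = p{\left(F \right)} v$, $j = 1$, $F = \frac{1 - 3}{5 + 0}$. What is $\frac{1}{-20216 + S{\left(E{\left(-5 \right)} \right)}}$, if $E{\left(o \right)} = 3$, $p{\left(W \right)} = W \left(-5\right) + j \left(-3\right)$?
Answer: $- \frac{1}{20219} \approx -4.9458 \cdot 10^{-5}$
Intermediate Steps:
$F = - \frac{2}{5} \approx -0.4$
$p{\left(W \right)} = -3 - 5 W$ ($p{\left(W \right)} = W \left(-5\right) + 1 \left(-3\right) = - 5 W - 3 = -3 - 5 W$)
$S{\left(v \right)} = - v$ ($S{\left(v \right)} = \left(-3 - -2\right) v = \left(-3 + 2\right) v = - v$)
$\frac{1}{-20216 + S{\left(E{\left(-5 \right)} \right)}} = \frac{1}{-20216 - 3} = \frac{1}{-20219} = - \frac{1}{20219}$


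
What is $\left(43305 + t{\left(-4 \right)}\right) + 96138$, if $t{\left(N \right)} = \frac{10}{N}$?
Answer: $\frac{278881}{2} \approx 1.3944 \cdot 10^{5}$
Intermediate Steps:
$\left(43305 + t{\left(-4 \right)}\right) + 96138 = \left(43305 + \frac{10}{-4}\right) + 96138 = \left(43305 + 10 \left(- \frac{1}{4}\right)\right) + 96138 = \left(43305 - \frac{5}{2}\right) + 96138 = \frac{86605}{2} + 96138 = \frac{278881}{2}$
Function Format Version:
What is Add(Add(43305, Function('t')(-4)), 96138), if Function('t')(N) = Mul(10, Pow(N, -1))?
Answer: Rational(278881, 2) ≈ 1.3944e+5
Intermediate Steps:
Add(Add(43305, Function('t')(-4)), 96138) = Add(Add(43305, Mul(10, Pow(-4, -1))), 96138) = Add(Add(43305, Mul(10, Rational(-1, 4))), 96138) = Add(Add(43305, Rational(-5, 2)), 96138) = Add(Rational(86605, 2), 96138) = Rational(278881, 2)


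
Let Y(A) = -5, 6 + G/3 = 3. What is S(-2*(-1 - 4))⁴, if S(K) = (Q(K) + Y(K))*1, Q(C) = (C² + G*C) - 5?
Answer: 0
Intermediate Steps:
G = -9 (G = -18 + 3*3 = -18 + 9 = -9)
Q(C) = -5 + C² - 9*C (Q(C) = (C² - 9*C) - 5 = -5 + C² - 9*C)
S(K) = -10 + K² - 9*K (S(K) = ((-5 + K² - 9*K) - 5)*1 = (-10 + K² - 9*K)*1 = -10 + K² - 9*K)
S(-2*(-1 - 4))⁴ = (-10 + (-2*(-1 - 4))² - (-18)*(-1 - 4))⁴ = (-10 + (-2*(-5))² - (-18)*(-5))⁴ = (-10 + 10² - 9*10)⁴ = (-10 + 100 - 90)⁴ = 0⁴ = 0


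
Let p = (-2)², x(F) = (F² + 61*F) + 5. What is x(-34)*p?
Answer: -3652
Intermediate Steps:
x(F) = 5 + F² + 61*F
p = 4
x(-34)*p = (5 + (-34)² + 61*(-34))*4 = (5 + 1156 - 2074)*4 = -913*4 = -3652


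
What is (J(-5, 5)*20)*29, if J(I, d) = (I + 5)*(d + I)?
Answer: 0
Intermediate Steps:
J(I, d) = (5 + I)*(I + d)
(J(-5, 5)*20)*29 = (((-5)² + 5*(-5) + 5*5 - 5*5)*20)*29 = ((25 - 25 + 25 - 25)*20)*29 = (0*20)*29 = 0*29 = 0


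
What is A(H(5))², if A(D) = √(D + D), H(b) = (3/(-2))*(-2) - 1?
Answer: 4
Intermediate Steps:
H(b) = 2 (H(b) = (3*(-½))*(-2) - 1 = -3/2*(-2) - 1 = 3 - 1 = 2)
A(D) = √2*√D (A(D) = √(2*D) = √2*√D)
A(H(5))² = (√2*√2)² = 2² = 4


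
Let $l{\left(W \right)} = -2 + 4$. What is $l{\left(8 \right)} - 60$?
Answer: $-58$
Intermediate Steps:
$l{\left(W \right)} = 2$
$l{\left(8 \right)} - 60 = 2 - 60 = -58$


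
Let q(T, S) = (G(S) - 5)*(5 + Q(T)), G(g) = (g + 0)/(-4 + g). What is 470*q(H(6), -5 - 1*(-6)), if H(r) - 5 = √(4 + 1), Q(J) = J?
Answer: -75200/3 - 7520*√5/3 ≈ -30672.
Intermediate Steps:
H(r) = 5 + √5 (H(r) = 5 + √(4 + 1) = 5 + √5)
G(g) = g/(-4 + g)
q(T, S) = (-5 + S/(-4 + S))*(5 + T) (q(T, S) = (S/(-4 + S) - 5)*(5 + T) = (-5 + S/(-4 + S))*(5 + T))
470*q(H(6), -5 - 1*(-6)) = 470*(4*(25 - 5*(-5 - 1*(-6)) + 5*(5 + √5) - (-5 - 1*(-6))*(5 + √5))/(-4 + (-5 - 1*(-6)))) = 470*(4*(25 - 5*(-5 + 6) + (25 + 5*√5) - (-5 + 6)*(5 + √5))/(-4 + (-5 + 6))) = 470*(4*(25 - 5*1 + (25 + 5*√5) - 1*1*(5 + √5))/(-4 + 1)) = 470*(4*(25 - 5 + (25 + 5*√5) + (-5 - √5))/(-3)) = 470*(4*(-⅓)*(40 + 4*√5)) = 470*(-160/3 - 16*√5/3) = -75200/3 - 7520*√5/3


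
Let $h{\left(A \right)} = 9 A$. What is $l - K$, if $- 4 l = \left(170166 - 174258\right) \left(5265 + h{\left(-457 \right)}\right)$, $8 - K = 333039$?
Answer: $1511527$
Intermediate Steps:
$K = -333031$ ($K = 8 - 333039 = -333031$)
$l = 1178496$ ($l = - \frac{\left(170166 - 174258\right) \left(5265 + 9 \left(-457\right)\right)}{4} = - \frac{\left(-4092\right) \left(5265 - 4113\right)}{4} = - \frac{\left(-4092\right) 1152}{4} = \left(- \frac{1}{4}\right) \left(-4713984\right) = 1178496$)
$l - K = 1178496 - -333031 = 1178496 + 333031 = 1511527$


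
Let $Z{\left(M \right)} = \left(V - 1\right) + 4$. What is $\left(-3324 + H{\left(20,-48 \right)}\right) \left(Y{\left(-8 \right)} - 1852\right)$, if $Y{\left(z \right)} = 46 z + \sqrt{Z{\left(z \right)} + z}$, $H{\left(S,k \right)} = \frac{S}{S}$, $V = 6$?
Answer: $7373737$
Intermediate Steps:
$Z{\left(M \right)} = 9$ ($Z{\left(M \right)} = \left(6 - 1\right) + 4 = 5 + 4 = 9$)
$H{\left(S,k \right)} = 1$
$Y{\left(z \right)} = \sqrt{9 + z} + 46 z$ ($Y{\left(z \right)} = 46 z + \sqrt{9 + z} = \sqrt{9 + z} + 46 z$)
$\left(-3324 + H{\left(20,-48 \right)}\right) \left(Y{\left(-8 \right)} - 1852\right) = \left(-3324 + 1\right) \left(\left(\sqrt{9 - 8} + 46 \left(-8\right)\right) - 1852\right) = - 3323 \left(\left(\sqrt{1} - 368\right) - 1852\right) = - 3323 \left(\left(1 - 368\right) - 1852\right) = - 3323 \left(-367 - 1852\right) = \left(-3323\right) \left(-2219\right) = 7373737$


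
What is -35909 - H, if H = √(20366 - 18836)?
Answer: -35909 - 3*√170 ≈ -35948.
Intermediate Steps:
H = 3*√170 (H = √1530 = 3*√170 ≈ 39.115)
-35909 - H = -35909 - 3*√170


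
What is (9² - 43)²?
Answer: 1444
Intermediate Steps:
(9² - 43)² = (81 - 43)² = 38² = 1444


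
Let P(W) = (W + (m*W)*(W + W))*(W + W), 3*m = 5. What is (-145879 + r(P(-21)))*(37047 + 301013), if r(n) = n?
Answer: -69889510220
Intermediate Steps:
m = 5/3 (m = (⅓)*5 = 5/3 ≈ 1.6667)
P(W) = 2*W*(W + 10*W²/3) (P(W) = (W + (5*W/3)*(W + W))*(W + W) = (W + (5*W/3)*(2*W))*(2*W) = (W + 10*W²/3)*(2*W) = 2*W*(W + 10*W²/3))
(-145879 + r(P(-21)))*(37047 + 301013) = (-145879 + (-21)²*(2 + (20/3)*(-21)))*(37047 + 301013) = (-145879 + 441*(2 - 140))*338060 = (-145879 + 441*(-138))*338060 = (-145879 - 60858)*338060 = -206737*338060 = -69889510220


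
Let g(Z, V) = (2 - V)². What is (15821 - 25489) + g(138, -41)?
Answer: -7819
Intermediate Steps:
(15821 - 25489) + g(138, -41) = (15821 - 25489) + (-2 - 41)² = -9668 + (-43)² = -9668 + 1849 = -7819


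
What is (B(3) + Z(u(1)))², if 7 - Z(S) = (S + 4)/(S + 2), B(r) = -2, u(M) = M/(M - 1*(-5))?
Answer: 1600/169 ≈ 9.4675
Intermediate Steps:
u(M) = M/(5 + M) (u(M) = M/(M + 5) = M/(5 + M))
Z(S) = 7 - (4 + S)/(2 + S) (Z(S) = 7 - (S + 4)/(S + 2) = 7 - (4 + S)/(2 + S))
(B(3) + Z(u(1)))² = (-2 + 2*(5 + 3*(1/(5 + 1)))/(2 + 1/(5 + 1)))² = (-2 + 2*(5 + 3*(1/6))/(2 + 1/6))² = (-2 + 2*(5 + 3*(1*(⅙)))/(2 + 1*(⅙)))² = (-2 + 2*(5 + 3*(⅙))/(2 + ⅙))² = (-2 + 2*(5 + ½)/(13/6))² = (-2 + 2*(6/13)*(11/2))² = (-2 + 66/13)² = (40/13)² = 1600/169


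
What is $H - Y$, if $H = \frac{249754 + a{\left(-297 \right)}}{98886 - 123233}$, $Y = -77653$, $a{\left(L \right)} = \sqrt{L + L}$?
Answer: $\frac{1890367837}{24347} - \frac{3 i \sqrt{66}}{24347} \approx 77643.0 - 0.001001 i$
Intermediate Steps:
$a{\left(L \right)} = \sqrt{2} \sqrt{L}$ ($a{\left(L \right)} = \sqrt{2 L} = \sqrt{2} \sqrt{L}$)
$H = - \frac{249754}{24347} - \frac{3 i \sqrt{66}}{24347}$ ($H = \frac{249754 + \sqrt{2} \sqrt{-297}}{98886 - 123233} = \frac{249754 + \sqrt{2} \cdot 3 i \sqrt{33}}{-24347} = \left(249754 + 3 i \sqrt{66}\right) \left(- \frac{1}{24347}\right) = - \frac{249754}{24347} - \frac{3 i \sqrt{66}}{24347} \approx -10.258 - 0.001001 i$)
$H - Y = \left(- \frac{249754}{24347} - \frac{3 i \sqrt{66}}{24347}\right) - -77653 = \left(- \frac{249754}{24347} - \frac{3 i \sqrt{66}}{24347}\right) + 77653 = \frac{1890367837}{24347} - \frac{3 i \sqrt{66}}{24347}$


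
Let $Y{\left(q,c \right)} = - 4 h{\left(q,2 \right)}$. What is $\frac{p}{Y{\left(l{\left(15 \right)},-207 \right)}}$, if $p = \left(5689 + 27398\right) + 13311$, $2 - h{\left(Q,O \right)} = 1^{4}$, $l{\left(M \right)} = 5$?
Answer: $- \frac{23199}{2} \approx -11600.0$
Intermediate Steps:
$h{\left(Q,O \right)} = 1$ ($h{\left(Q,O \right)} = 2 - 1^{4} = 2 - 1 = 1$)
$Y{\left(q,c \right)} = -4$ ($Y{\left(q,c \right)} = \left(-4\right) 1 = -4$)
$p = 46398$ ($p = 33087 + 13311 = 46398$)
$\frac{p}{Y{\left(l{\left(15 \right)},-207 \right)}} = \frac{46398}{-4} = 46398 \left(- \frac{1}{4}\right) = - \frac{23199}{2}$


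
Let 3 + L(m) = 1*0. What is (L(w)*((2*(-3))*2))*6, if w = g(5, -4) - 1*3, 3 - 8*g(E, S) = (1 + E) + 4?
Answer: 216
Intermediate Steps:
g(E, S) = -¼ - E/8 (g(E, S) = 3/8 - ((1 + E) + 4)/8 = 3/8 - (5 + E)/8 = 3/8 + (-5/8 - E/8) = -¼ - E/8)
w = -31/8 (w = (-¼ - ⅛*5) - 1*3 = (-¼ - 5/8) - 3 = -7/8 - 3 = -31/8 ≈ -3.8750)
L(m) = -3 (L(m) = -3 + 1*0 = -3 + 0 = -3)
(L(w)*((2*(-3))*2))*6 = -3*2*(-3)*2*6 = -(-18)*2*6 = -3*(-12)*6 = 36*6 = 216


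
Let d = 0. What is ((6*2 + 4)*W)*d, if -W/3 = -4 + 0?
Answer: 0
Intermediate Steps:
W = 12 (W = -3*(-4 + 0) = -3*(-4) = 12)
((6*2 + 4)*W)*d = ((6*2 + 4)*12)*0 = ((12 + 4)*12)*0 = (16*12)*0 = 192*0 = 0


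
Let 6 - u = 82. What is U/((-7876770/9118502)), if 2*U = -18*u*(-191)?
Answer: 198546262548/1312795 ≈ 1.5124e+5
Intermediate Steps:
u = -76 (u = 6 - 1*82 = 6 - 82 = -76)
U = -130644 (U = (-18*(-76)*(-191))/2 = (1368*(-191))/2 = (1/2)*(-261288) = -130644)
U/((-7876770/9118502)) = -130644/((-7876770/9118502)) = -130644/((-7876770*1/9118502)) = -130644/(-3938385/4559251) = -130644*(-4559251/3938385) = 198546262548/1312795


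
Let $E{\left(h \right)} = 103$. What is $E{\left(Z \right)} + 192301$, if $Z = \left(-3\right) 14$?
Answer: $192404$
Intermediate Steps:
$Z = -42$
$E{\left(Z \right)} + 192301 = 103 + 192301 = 192404$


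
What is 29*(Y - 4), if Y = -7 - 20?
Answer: -899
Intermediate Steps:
Y = -27
29*(Y - 4) = 29*(-27 - 4) = 29*(-31) = -899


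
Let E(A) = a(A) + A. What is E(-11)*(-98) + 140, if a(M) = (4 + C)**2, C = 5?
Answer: -6720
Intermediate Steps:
a(M) = 81 (a(M) = (4 + 5)**2 = 9**2 = 81)
E(A) = 81 + A
E(-11)*(-98) + 140 = (81 - 11)*(-98) + 140 = 70*(-98) + 140 = -6860 + 140 = -6720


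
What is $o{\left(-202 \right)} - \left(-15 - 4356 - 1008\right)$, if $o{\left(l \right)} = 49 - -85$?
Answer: $5513$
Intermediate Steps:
$o{\left(l \right)} = 134$ ($o{\left(l \right)} = 49 + 85 = 134$)
$o{\left(-202 \right)} - \left(-15 - 4356 - 1008\right) = 134 - \left(-15 - 4356 - 1008\right) = 134 + \left(4356 - \left(-15 - 1008\right)\right) = 134 + \left(4356 - -1023\right) = 134 + \left(4356 + 1023\right) = 134 + 5379 = 5513$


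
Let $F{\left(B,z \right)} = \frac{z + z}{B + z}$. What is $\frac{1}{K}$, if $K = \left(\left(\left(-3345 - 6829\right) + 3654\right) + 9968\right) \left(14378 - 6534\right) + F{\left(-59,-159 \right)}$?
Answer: $\frac{109}{2948026367} \approx 3.6974 \cdot 10^{-8}$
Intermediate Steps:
$F{\left(B,z \right)} = \frac{2 z}{B + z}$
$K = \frac{2948026367}{109}$ ($K = \left(\left(\left(-3345 - 6829\right) + 3654\right) + 9968\right) \left(14378 - 6534\right) + 2 \left(-159\right) \frac{1}{-59 - 159} = \left(\left(-10174 + 3654\right) + 9968\right) 7844 + 2 \left(-159\right) \frac{1}{-218} = \left(-6520 + 9968\right) 7844 + 2 \left(-159\right) \left(- \frac{1}{218}\right) = 3448 \cdot 7844 + \frac{159}{109} = 27046112 + \frac{159}{109} = \frac{2948026367}{109} \approx 2.7046 \cdot 10^{7}$)
$\frac{1}{K} = \frac{1}{\frac{2948026367}{109}} = \frac{109}{2948026367}$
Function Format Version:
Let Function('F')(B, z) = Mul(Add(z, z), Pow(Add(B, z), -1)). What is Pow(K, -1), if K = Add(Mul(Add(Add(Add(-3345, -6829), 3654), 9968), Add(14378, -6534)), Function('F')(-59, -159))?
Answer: Rational(109, 2948026367) ≈ 3.6974e-8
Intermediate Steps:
Function('F')(B, z) = Mul(2, z, Pow(Add(B, z), -1)) (Function('F')(B, z) = Mul(Mul(2, z), Pow(Add(B, z), -1)) = Mul(2, z, Pow(Add(B, z), -1)))
K = Rational(2948026367, 109) (K = Add(Mul(Add(Add(Add(-3345, -6829), 3654), 9968), Add(14378, -6534)), Mul(2, -159, Pow(Add(-59, -159), -1))) = Add(Mul(Add(Add(-10174, 3654), 9968), 7844), Mul(2, -159, Pow(-218, -1))) = Add(Mul(Add(-6520, 9968), 7844), Mul(2, -159, Rational(-1, 218))) = Add(Mul(3448, 7844), Rational(159, 109)) = Add(27046112, Rational(159, 109)) = Rational(2948026367, 109) ≈ 2.7046e+7)
Pow(K, -1) = Pow(Rational(2948026367, 109), -1) = Rational(109, 2948026367)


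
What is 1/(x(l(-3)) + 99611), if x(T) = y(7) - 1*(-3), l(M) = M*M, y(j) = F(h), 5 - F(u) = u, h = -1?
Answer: 1/99620 ≈ 1.0038e-5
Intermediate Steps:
F(u) = 5 - u
y(j) = 6 (y(j) = 5 - 1*(-1) = 5 + 1 = 6)
l(M) = M²
x(T) = 9 (x(T) = 6 - 1*(-3) = 6 + 3 = 9)
1/(x(l(-3)) + 99611) = 1/(9 + 99611) = 1/99620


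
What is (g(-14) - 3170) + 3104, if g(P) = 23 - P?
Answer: -29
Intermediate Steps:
(g(-14) - 3170) + 3104 = ((23 - 1*(-14)) - 3170) + 3104 = ((23 + 14) - 3170) + 3104 = (37 - 3170) + 3104 = -3133 + 3104 = -29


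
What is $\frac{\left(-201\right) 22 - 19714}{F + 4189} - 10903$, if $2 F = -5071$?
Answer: $- \frac{36104493}{3307} \approx -10918.0$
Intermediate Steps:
$F = - \frac{5071}{2}$ ($F = \frac{1}{2} \left(-5071\right) = - \frac{5071}{2} \approx -2535.5$)
$\frac{\left(-201\right) 22 - 19714}{F + 4189} - 10903 = \frac{\left(-201\right) 22 - 19714}{- \frac{5071}{2} + 4189} - 10903 = \frac{-4422 - 19714}{\frac{3307}{2}} - 10903 = \left(-24136\right) \frac{2}{3307} - 10903 = - \frac{48272}{3307} - 10903 = - \frac{36104493}{3307}$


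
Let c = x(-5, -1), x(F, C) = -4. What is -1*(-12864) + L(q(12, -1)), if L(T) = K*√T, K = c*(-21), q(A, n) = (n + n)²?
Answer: 13032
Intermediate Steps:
c = -4
q(A, n) = 4*n² (q(A, n) = (2*n)² = 4*n²)
K = 84 (K = -4*(-21) = 84)
L(T) = 84*√T
-1*(-12864) + L(q(12, -1)) = -1*(-12864) + 84*√(4*(-1)²) = 12864 + 84*√(4*1) = 12864 + 84*√4 = 12864 + 84*2 = 12864 + 168 = 13032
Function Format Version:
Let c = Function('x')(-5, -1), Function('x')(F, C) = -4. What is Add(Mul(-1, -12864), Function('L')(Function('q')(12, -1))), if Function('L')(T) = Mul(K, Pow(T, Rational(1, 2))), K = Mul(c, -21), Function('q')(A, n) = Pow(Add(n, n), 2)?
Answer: 13032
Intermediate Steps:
c = -4
Function('q')(A, n) = Mul(4, Pow(n, 2)) (Function('q')(A, n) = Pow(Mul(2, n), 2) = Mul(4, Pow(n, 2)))
K = 84 (K = Mul(-4, -21) = 84)
Function('L')(T) = Mul(84, Pow(T, Rational(1, 2)))
Add(Mul(-1, -12864), Function('L')(Function('q')(12, -1))) = Add(Mul(-1, -12864), Mul(84, Pow(Mul(4, Pow(-1, 2)), Rational(1, 2)))) = Add(12864, Mul(84, Pow(Mul(4, 1), Rational(1, 2)))) = Add(12864, Mul(84, Pow(4, Rational(1, 2)))) = Add(12864, Mul(84, 2)) = Add(12864, 168) = 13032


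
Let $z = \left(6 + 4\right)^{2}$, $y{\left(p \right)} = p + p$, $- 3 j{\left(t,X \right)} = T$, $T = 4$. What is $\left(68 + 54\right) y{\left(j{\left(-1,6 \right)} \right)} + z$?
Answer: $- \frac{676}{3} \approx -225.33$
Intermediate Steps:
$j{\left(t,X \right)} = - \frac{4}{3}$ ($j{\left(t,X \right)} = \left(- \frac{1}{3}\right) 4 = - \frac{4}{3}$)
$y{\left(p \right)} = 2 p$
$z = 100$ ($z = 10^{2} = 100$)
$\left(68 + 54\right) y{\left(j{\left(-1,6 \right)} \right)} + z = \left(68 + 54\right) 2 \left(- \frac{4}{3}\right) + 100 = 122 \left(- \frac{8}{3}\right) + 100 = - \frac{976}{3} + 100 = - \frac{676}{3}$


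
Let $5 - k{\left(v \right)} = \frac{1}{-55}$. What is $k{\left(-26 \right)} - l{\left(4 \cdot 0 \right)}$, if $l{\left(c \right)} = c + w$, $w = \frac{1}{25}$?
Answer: $\frac{1369}{275} \approx 4.9782$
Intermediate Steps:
$k{\left(v \right)} = \frac{276}{55}$ ($k{\left(v \right)} = 5 - \frac{1}{-55} = 5 - - \frac{1}{55} = 5 + \frac{1}{55} = \frac{276}{55}$)
$w = \frac{1}{25} \approx 0.04$
$l{\left(c \right)} = \frac{1}{25} + c$ ($l{\left(c \right)} = c + \frac{1}{25} = \frac{1}{25} + c$)
$k{\left(-26 \right)} - l{\left(4 \cdot 0 \right)} = \frac{276}{55} - \left(\frac{1}{25} + 4 \cdot 0\right) = \frac{276}{55} - \left(\frac{1}{25} + 0\right) = \frac{276}{55} - \frac{1}{25} = \frac{1369}{275}$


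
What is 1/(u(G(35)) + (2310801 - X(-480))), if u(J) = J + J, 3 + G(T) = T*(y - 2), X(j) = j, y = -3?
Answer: 1/2310925 ≈ 4.3273e-7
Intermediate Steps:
G(T) = -3 - 5*T (G(T) = -3 + T*(-3 - 2) = -3 + T*(-5) = -3 - 5*T)
u(J) = 2*J
1/(u(G(35)) + (2310801 - X(-480))) = 1/(2*(-3 - 5*35) + (2310801 - 1*(-480))) = 1/(2*(-3 - 175) + (2310801 + 480)) = 1/(2*(-178) + 2311281) = 1/(-356 + 2311281) = 1/2310925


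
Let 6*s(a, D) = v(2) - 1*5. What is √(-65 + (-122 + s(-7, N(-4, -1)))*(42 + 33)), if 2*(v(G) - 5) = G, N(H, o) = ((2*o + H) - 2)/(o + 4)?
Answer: 3*I*√4090/2 ≈ 95.93*I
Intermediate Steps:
N(H, o) = (-2 + H + 2*o)/(4 + o) (N(H, o) = ((H + 2*o) - 2)/(4 + o) = (-2 + H + 2*o)/(4 + o))
v(G) = 5 + G/2
s(a, D) = ⅙ (s(a, D) = ((5 + (½)*2) - 1*5)/6 = ((5 + 1) - 5)/6 = (6 - 5)/6 = (⅙)*1 = ⅙)
√(-65 + (-122 + s(-7, N(-4, -1)))*(42 + 33)) = √(-65 + (-122 + ⅙)*(42 + 33)) = √(-65 - 731/6*75) = √(-65 - 18275/2) = √(-18405/2) = 3*I*√4090/2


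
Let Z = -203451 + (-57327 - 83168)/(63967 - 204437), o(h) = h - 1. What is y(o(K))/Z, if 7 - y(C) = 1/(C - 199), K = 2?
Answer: -1771199/51441518655 ≈ -3.4431e-5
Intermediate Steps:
o(h) = -1 + h
y(C) = 7 - 1/(-199 + C) (y(C) = 7 - 1/(C - 199) = 7 - 1/(-199 + C))
Z = -5715724295/28094 (Z = -203451 - 140495/(-140470) = -203451 - 140495*(-1/140470) = -203451 + 28099/28094 = -5715724295/28094 ≈ -2.0345e+5)
y(o(K))/Z = ((-1394 + 7*(-1 + 2))/(-199 + (-1 + 2)))/(-5715724295/28094) = ((-1394 + 7*1)/(-199 + 1))*(-28094/5715724295) = ((-1394 + 7)/(-198))*(-28094/5715724295) = -1/198*(-1387)*(-28094/5715724295) = (1387/198)*(-28094/5715724295) = -1771199/51441518655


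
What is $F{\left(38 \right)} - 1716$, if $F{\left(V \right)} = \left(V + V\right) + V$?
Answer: $-1602$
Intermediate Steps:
$F{\left(V \right)} = 3 V$ ($F{\left(V \right)} = 2 V + V = 3 V$)
$F{\left(38 \right)} - 1716 = 3 \cdot 38 - 1716 = 114 - 1716 = -1602$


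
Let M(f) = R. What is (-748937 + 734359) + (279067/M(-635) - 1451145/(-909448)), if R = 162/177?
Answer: 7129084279399/24555096 ≈ 2.9033e+5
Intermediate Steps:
R = 54/59 (R = 162*(1/177) = 54/59 ≈ 0.91525)
M(f) = 54/59
(-748937 + 734359) + (279067/M(-635) - 1451145/(-909448)) = (-748937 + 734359) + (279067/(54/59) - 1451145/(-909448)) = -14578 + (279067*(59/54) - 1451145*(-1/909448)) = -14578 + (16464953/54 + 1451145/909448) = -14578 + 7487048468887/24555096 = 7129084279399/24555096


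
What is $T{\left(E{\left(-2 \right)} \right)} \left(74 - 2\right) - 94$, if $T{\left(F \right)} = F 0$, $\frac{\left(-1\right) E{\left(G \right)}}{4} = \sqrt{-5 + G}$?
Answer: $-94$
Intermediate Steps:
$E{\left(G \right)} = - 4 \sqrt{-5 + G}$
$T{\left(F \right)} = 0$
$T{\left(E{\left(-2 \right)} \right)} \left(74 - 2\right) - 94 = 0 \left(74 - 2\right) - 94 = 0 \cdot 72 - 94 = 0 - 94 = -94$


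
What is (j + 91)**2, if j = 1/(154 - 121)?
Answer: 9024016/1089 ≈ 8286.5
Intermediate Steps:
j = 1/33 ≈ 0.030303
(j + 91)**2 = (1/33 + 91)**2 = (3004/33)**2 = 9024016/1089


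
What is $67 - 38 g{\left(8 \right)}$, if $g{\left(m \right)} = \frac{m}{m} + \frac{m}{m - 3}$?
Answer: $- \frac{159}{5} \approx -31.8$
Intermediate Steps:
$g{\left(m \right)} = 1 + \frac{m}{-3 + m}$ ($g{\left(m \right)} = 1 + \frac{m}{m - 3} = 1 + \frac{m}{-3 + m}$)
$67 - 38 g{\left(8 \right)} = 67 - 38 \frac{-3 + 2 \cdot 8}{-3 + 8} = 67 - 38 \frac{-3 + 16}{5} = 67 - 38 \cdot \frac{1}{5} \cdot 13 = 67 - \frac{494}{5} = - \frac{159}{5}$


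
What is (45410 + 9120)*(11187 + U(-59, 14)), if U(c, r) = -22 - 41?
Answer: 606591720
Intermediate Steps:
U(c, r) = -63
(45410 + 9120)*(11187 + U(-59, 14)) = (45410 + 9120)*(11187 - 63) = 54530*11124 = 606591720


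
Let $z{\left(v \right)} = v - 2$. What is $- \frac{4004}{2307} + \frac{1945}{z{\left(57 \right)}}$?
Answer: $\frac{853379}{25377} \approx 33.628$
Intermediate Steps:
$z{\left(v \right)} = -2 + v$
$- \frac{4004}{2307} + \frac{1945}{z{\left(57 \right)}} = - \frac{4004}{2307} + \frac{1945}{-2 + 57} = \left(-4004\right) \frac{1}{2307} + \frac{1945}{55} = - \frac{4004}{2307} + 1945 \cdot \frac{1}{55} = - \frac{4004}{2307} + \frac{389}{11} = \frac{853379}{25377}$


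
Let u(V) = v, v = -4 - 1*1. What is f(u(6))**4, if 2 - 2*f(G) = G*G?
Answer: 279841/16 ≈ 17490.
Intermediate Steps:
v = -5 (v = -4 - 1 = -5)
u(V) = -5
f(G) = 1 - G**2/2 (f(G) = 1 - G*G/2 = 1 - G**2/2)
f(u(6))**4 = (1 - 1/2*(-5)**2)**4 = (1 - 1/2*25)**4 = (1 - 25/2)**4 = (-23/2)**4 = 279841/16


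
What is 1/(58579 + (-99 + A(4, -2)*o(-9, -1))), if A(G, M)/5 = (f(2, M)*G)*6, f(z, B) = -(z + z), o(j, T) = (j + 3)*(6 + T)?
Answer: 1/72880 ≈ 1.3721e-5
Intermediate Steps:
o(j, T) = (3 + j)*(6 + T)
f(z, B) = -2*z
A(G, M) = -120*G (A(G, M) = 5*(((-2*2)*G)*6) = 5*(-4*G*6) = 5*(-24*G) = -120*G)
1/(58579 + (-99 + A(4, -2)*o(-9, -1))) = 1/(58579 + (-99 + (-120*4)*(18 + 3*(-1) + 6*(-9) - 1*(-9)))) = 1/(58579 + (-99 - 480*(18 - 3 - 54 + 9))) = 1/(58579 + (-99 - 480*(-30))) = 1/(58579 + (-99 + 14400)) = 1/(58579 + 14301) = 1/72880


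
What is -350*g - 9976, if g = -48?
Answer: 6824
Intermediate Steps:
-350*g - 9976 = -350*(-48) - 9976 = 16800 - 9976 = 6824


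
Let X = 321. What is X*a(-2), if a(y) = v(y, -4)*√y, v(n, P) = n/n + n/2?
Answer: 0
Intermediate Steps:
v(n, P) = 1 + n/2 (v(n, P) = 1 + n*(½) = 1 + n/2)
a(y) = √y*(1 + y/2) (a(y) = (1 + y/2)*√y = √y*(1 + y/2))
X*a(-2) = 321*(√(-2)*(2 - 2)/2) = 321*((½)*(I*√2)*0) = 321*0 = 0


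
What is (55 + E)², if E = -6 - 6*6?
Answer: 169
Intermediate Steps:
E = -42 (E = -6 - 36 = -42)
(55 + E)² = (55 - 42)² = 13² = 169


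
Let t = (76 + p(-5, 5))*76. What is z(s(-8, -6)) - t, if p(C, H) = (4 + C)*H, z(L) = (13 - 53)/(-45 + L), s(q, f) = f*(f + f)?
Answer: -145732/27 ≈ -5397.5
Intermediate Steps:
s(q, f) = 2*f² (s(q, f) = f*(2*f) = 2*f²)
z(L) = -40/(-45 + L)
p(C, H) = H*(4 + C)
t = 5396 (t = (76 + 5*(4 - 5))*76 = (76 + 5*(-1))*76 = (76 - 5)*76 = 71*76 = 5396)
z(s(-8, -6)) - t = -40/(-45 + 2*(-6)²) - 1*5396 = -40/(-45 + 2*36) - 5396 = -40/(-45 + 72) - 5396 = -40/27 - 5396 = -145732/27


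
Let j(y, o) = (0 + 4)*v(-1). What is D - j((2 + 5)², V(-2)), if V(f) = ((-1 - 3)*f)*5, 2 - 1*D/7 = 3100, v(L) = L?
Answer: -21682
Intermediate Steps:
D = -21686 (D = 14 - 7*3100 = 14 - 21700 = -21686)
V(f) = -20*f (V(f) = -4*f*5 = -20*f)
j(y, o) = -4 (j(y, o) = (0 + 4)*(-1) = 4*(-1) = -4)
D - j((2 + 5)², V(-2)) = -21686 - 1*(-4) = -21686 + 4 = -21682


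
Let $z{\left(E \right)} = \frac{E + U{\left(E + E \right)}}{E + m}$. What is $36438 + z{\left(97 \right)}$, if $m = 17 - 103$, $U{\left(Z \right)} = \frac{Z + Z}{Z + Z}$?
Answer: $\frac{400916}{11} \approx 36447.0$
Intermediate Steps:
$U{\left(Z \right)} = 1$ ($U{\left(Z \right)} = \frac{2 Z}{2 Z} = 2 Z \frac{1}{2 Z} = 1$)
$m = -86$ ($m = 17 - 103 = -86$)
$z{\left(E \right)} = \frac{1 + E}{-86 + E}$ ($z{\left(E \right)} = \frac{E + 1}{E - 86} = \frac{1 + E}{-86 + E}$)
$36438 + z{\left(97 \right)} = 36438 + \frac{1 + 97}{-86 + 97} = 36438 + \frac{1}{11} \cdot 98 = 36438 + \frac{98}{11} = \frac{400916}{11}$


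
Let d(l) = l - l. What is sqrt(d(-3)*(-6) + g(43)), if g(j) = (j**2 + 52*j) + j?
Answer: 4*sqrt(258) ≈ 64.250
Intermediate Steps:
d(l) = 0
g(j) = j**2 + 53*j
sqrt(d(-3)*(-6) + g(43)) = sqrt(0*(-6) + 43*(53 + 43)) = sqrt(0 + 43*96) = sqrt(0 + 4128) = sqrt(4128) = 4*sqrt(258)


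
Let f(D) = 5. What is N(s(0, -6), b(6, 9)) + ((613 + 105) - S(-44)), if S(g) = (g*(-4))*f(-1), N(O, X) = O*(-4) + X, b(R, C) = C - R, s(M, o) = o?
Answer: -135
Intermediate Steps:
N(O, X) = X - 4*O (N(O, X) = -4*O + X = X - 4*O)
S(g) = -20*g (S(g) = (g*(-4))*5 = -4*g*5 = -20*g)
N(s(0, -6), b(6, 9)) + ((613 + 105) - S(-44)) = ((9 - 1*6) - 4*(-6)) + ((613 + 105) - (-20)*(-44)) = ((9 - 6) + 24) + (718 - 1*880) = (3 + 24) + (718 - 880) = 27 - 162 = -135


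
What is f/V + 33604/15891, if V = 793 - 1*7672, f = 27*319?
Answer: 31430911/36438063 ≈ 0.86258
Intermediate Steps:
f = 8613
V = -6879 (V = 793 - 7672 = -6879)
f/V + 33604/15891 = 8613/(-6879) + 33604/15891 = 8613*(-1/6879) + 33604*(1/15891) = -2871/2293 + 33604/15891 = 31430911/36438063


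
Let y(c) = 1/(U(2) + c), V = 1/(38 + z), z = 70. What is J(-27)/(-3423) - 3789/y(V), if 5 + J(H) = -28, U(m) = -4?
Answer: 207035723/13692 ≈ 15121.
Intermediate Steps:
V = 1/108 (V = 1/(38 + 70) = 1/108 ≈ 0.0092593)
J(H) = -33 (J(H) = -5 - 28 = -33)
y(c) = 1/(-4 + c)
J(-27)/(-3423) - 3789/y(V) = -33/(-3423) - 3789/(1/(-4 + 1/108)) = -33*(-1/3423) - 3789/(1/(-431/108)) = 11/1141 - 3789/(-108/431) = 11/1141 - 3789*(-431/108) = 11/1141 + 181451/12 = 207035723/13692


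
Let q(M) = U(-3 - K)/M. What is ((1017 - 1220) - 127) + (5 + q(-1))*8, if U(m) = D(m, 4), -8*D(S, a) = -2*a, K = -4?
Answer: -298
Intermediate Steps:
D(S, a) = a/4 (D(S, a) = -(-1)*a/4 = a/4)
U(m) = 1 (U(m) = (¼)*4 = 1)
q(M) = 1/M
((1017 - 1220) - 127) + (5 + q(-1))*8 = ((1017 - 1220) - 127) + (5 + 1/(-1))*8 = (-203 - 127) + (5 - 1)*8 = -330 + 4*8 = -330 + 32 = -298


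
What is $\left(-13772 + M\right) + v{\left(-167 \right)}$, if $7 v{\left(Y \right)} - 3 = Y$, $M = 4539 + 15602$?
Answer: $\frac{44419}{7} \approx 6345.6$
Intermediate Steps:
$M = 20141$
$v{\left(Y \right)} = \frac{3}{7} + \frac{Y}{7}$
$\left(-13772 + M\right) + v{\left(-167 \right)} = \left(-13772 + 20141\right) + \left(\frac{3}{7} + \frac{1}{7} \left(-167\right)\right) = 6369 + \left(\frac{3}{7} - \frac{167}{7}\right) = 6369 - \frac{164}{7} = \frac{44419}{7}$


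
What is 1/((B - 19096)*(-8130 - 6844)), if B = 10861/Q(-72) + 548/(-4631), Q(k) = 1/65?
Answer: -4631/47630643730434 ≈ -9.7227e-11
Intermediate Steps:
Q(k) = 1/65
B = 3269323367/4631 (B = 10861/(1/65) + 548/(-4631) = 10861*65 + 548*(-1/4631) = 705965 - 548/4631 = 3269323367/4631 ≈ 7.0597e+5)
1/((B - 19096)*(-8130 - 6844)) = 1/((3269323367/4631 - 19096)*(-8130 - 6844)) = 1/((3180889791/4631)*(-14974)) = 1/(-47630643730434/4631) = -4631/47630643730434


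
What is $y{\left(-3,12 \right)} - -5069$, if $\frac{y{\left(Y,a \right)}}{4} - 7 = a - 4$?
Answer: $5129$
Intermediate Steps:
$y{\left(Y,a \right)} = 12 + 4 a$ ($y{\left(Y,a \right)} = 28 + 4 \left(a - 4\right) = 28 + 4 \left(-4 + a\right) = 28 + \left(-16 + 4 a\right) = 12 + 4 a$)
$y{\left(-3,12 \right)} - -5069 = \left(12 + 4 \cdot 12\right) - -5069 = \left(12 + 48\right) + 5069 = 60 + 5069 = 5129$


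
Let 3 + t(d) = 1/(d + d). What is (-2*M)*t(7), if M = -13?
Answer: -533/7 ≈ -76.143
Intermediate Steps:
t(d) = -3 + 1/(2*d) (t(d) = -3 + 1/(d + d) = -3 + 1/(2*d))
(-2*M)*t(7) = (-2*(-13))*(-3 + (1/2)/7) = 26*(-3 + (1/2)*(1/7)) = 26*(-3 + 1/14) = 26*(-41/14) = -533/7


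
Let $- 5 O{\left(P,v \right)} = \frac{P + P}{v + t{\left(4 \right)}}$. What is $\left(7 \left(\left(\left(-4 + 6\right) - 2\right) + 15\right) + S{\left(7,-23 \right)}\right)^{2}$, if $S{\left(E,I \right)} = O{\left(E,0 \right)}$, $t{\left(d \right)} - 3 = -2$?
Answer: $\frac{261121}{25} \approx 10445.0$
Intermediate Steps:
$t{\left(d \right)} = 1$ ($t{\left(d \right)} = 3 - 2 = 1$)
$O{\left(P,v \right)} = - \frac{2 P}{5 \left(1 + v\right)}$ ($O{\left(P,v \right)} = - \frac{\left(P + P\right) \frac{1}{v + 1}}{5} = - \frac{2 P \frac{1}{1 + v}}{5} = - \frac{2 P}{5 \left(1 + v\right)}$)
$S{\left(E,I \right)} = - \frac{2 E}{5}$ ($S{\left(E,I \right)} = - \frac{2 E}{5 + 5 \cdot 0} = - \frac{2 E}{5 + 0} = - \frac{2 E}{5}$)
$\left(7 \left(\left(\left(-4 + 6\right) - 2\right) + 15\right) + S{\left(7,-23 \right)}\right)^{2} = \left(7 \left(\left(\left(-4 + 6\right) - 2\right) + 15\right) - \frac{14}{5}\right)^{2} = \left(7 \left(\left(2 - 2\right) + 15\right) - \frac{14}{5}\right)^{2} = \left(7 \left(0 + 15\right) - \frac{14}{5}\right)^{2} = \left(7 \cdot 15 - \frac{14}{5}\right)^{2} = \left(105 - \frac{14}{5}\right)^{2} = \left(\frac{511}{5}\right)^{2} = \frac{261121}{25}$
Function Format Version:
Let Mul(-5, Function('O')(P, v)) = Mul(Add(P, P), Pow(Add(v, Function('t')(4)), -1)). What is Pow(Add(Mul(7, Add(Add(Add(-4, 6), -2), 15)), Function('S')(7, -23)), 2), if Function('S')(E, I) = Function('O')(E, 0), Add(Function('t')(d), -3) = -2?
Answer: Rational(261121, 25) ≈ 10445.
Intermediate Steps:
Function('t')(d) = 1 (Function('t')(d) = Add(3, -2) = 1)
Function('O')(P, v) = Mul(Rational(-2, 5), P, Pow(Add(1, v), -1)) (Function('O')(P, v) = Mul(Rational(-1, 5), Mul(Add(P, P), Pow(Add(v, 1), -1))) = Mul(Rational(-1, 5), Mul(Mul(2, P), Pow(Add(1, v), -1))) = Mul(Rational(-1, 5), Mul(2, P, Pow(Add(1, v), -1))) = Mul(Rational(-2, 5), P, Pow(Add(1, v), -1)))
Function('S')(E, I) = Mul(Rational(-2, 5), E) (Function('S')(E, I) = Mul(-2, E, Pow(Add(5, Mul(5, 0)), -1)) = Mul(-2, E, Pow(Add(5, 0), -1)) = Mul(-2, E, Pow(5, -1)) = Mul(-2, E, Rational(1, 5)) = Mul(Rational(-2, 5), E))
Pow(Add(Mul(7, Add(Add(Add(-4, 6), -2), 15)), Function('S')(7, -23)), 2) = Pow(Add(Mul(7, Add(Add(Add(-4, 6), -2), 15)), Mul(Rational(-2, 5), 7)), 2) = Pow(Add(Mul(7, Add(Add(2, -2), 15)), Rational(-14, 5)), 2) = Pow(Add(Mul(7, Add(0, 15)), Rational(-14, 5)), 2) = Pow(Add(Mul(7, 15), Rational(-14, 5)), 2) = Pow(Add(105, Rational(-14, 5)), 2) = Pow(Rational(511, 5), 2) = Rational(261121, 25)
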